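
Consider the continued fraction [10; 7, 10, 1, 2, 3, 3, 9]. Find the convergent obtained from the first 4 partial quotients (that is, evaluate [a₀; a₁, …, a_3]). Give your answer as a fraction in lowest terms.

791/78

Start with 1.
10 + 1/(1/1) = 10 + 1/1 = 11/1
7 + 1/(11/1) = 7 + 1/11 = 78/11
10 + 1/(78/11) = 10 + 11/78 = 791/78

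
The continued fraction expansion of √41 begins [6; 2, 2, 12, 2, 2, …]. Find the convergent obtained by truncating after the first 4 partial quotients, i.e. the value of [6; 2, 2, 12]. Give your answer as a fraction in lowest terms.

Collapse the nested fraction from the inside out:
Start with 12.
2 + 1/(12/1) = 2 + 1/12 = 25/12
2 + 1/(25/12) = 2 + 12/25 = 62/25
6 + 1/(62/25) = 6 + 25/62 = 397/62

397/62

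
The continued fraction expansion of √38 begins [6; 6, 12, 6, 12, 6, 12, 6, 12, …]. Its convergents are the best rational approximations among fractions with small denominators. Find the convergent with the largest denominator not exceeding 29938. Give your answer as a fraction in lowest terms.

a_0 = 6: 6/1  (≤ bound)
a_1 = 6: 37/6  (≤ bound)
a_2 = 12: 450/73  (≤ bound)
a_3 = 6: 2737/444  (≤ bound)
a_4 = 12: 33294/5401  (≤ bound)
a_5 = 6: 202501/32850  (> 29938, stop)

33294/5401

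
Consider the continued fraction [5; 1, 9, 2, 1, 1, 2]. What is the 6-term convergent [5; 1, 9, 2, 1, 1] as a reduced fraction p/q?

307/52

Start with 1.
1 + 1/(1/1) = 1 + 1/1 = 2/1
2 + 1/(2/1) = 2 + 1/2 = 5/2
9 + 1/(5/2) = 9 + 2/5 = 47/5
1 + 1/(47/5) = 1 + 5/47 = 52/47
5 + 1/(52/47) = 5 + 47/52 = 307/52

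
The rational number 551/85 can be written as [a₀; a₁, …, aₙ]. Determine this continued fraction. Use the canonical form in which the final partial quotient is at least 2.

[6; 2, 13, 1, 2]

551 ÷ 85 → quotient 6, remainder 41
85 ÷ 41 → quotient 2, remainder 3
41 ÷ 3 → quotient 13, remainder 2
3 ÷ 2 → quotient 1, remainder 1
2 ÷ 1 → quotient 2, remainder 0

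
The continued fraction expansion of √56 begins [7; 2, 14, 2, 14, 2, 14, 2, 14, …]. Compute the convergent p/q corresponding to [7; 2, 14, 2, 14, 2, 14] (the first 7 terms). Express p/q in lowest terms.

194873/26041

Starting at the tail and folding back:
Start with 14.
2 + 1/(14/1) = 2 + 1/14 = 29/14
14 + 1/(29/14) = 14 + 14/29 = 420/29
2 + 1/(420/29) = 2 + 29/420 = 869/420
14 + 1/(869/420) = 14 + 420/869 = 12586/869
2 + 1/(12586/869) = 2 + 869/12586 = 26041/12586
7 + 1/(26041/12586) = 7 + 12586/26041 = 194873/26041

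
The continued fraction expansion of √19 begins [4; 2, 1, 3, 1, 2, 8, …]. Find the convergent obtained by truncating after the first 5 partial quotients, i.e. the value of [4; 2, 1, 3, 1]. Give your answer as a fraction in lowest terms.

Work from the innermost term outward:
Start with 1.
3 + 1/(1/1) = 3 + 1/1 = 4/1
1 + 1/(4/1) = 1 + 1/4 = 5/4
2 + 1/(5/4) = 2 + 4/5 = 14/5
4 + 1/(14/5) = 4 + 5/14 = 61/14

61/14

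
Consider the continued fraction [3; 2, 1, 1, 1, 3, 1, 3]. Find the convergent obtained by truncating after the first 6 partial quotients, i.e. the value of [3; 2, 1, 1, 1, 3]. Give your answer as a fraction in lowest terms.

a_0 = 3: 3/1
a_1 = 2: 7/2
a_2 = 1: 10/3
a_3 = 1: 17/5
a_4 = 1: 27/8
a_5 = 3: 98/29

98/29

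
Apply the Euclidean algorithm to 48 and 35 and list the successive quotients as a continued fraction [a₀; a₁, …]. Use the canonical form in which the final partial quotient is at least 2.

48 ÷ 35 → quotient 1, remainder 13
35 ÷ 13 → quotient 2, remainder 9
13 ÷ 9 → quotient 1, remainder 4
9 ÷ 4 → quotient 2, remainder 1
4 ÷ 1 → quotient 4, remainder 0

[1; 2, 1, 2, 4]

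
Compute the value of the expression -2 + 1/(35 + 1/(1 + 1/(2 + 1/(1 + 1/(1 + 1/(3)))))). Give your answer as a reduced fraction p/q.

Compute successive convergents:
a_0 = -2: -2/1
a_1 = 35: -69/35
a_2 = 1: -71/36
a_3 = 2: -211/107
a_4 = 1: -282/143
a_5 = 1: -493/250
a_6 = 3: -1761/893

-1761/893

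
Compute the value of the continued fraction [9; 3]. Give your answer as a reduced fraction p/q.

28/3

a_0 = 9: 9/1
a_1 = 3: 28/3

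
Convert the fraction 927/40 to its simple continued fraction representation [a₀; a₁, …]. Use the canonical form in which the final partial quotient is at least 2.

[23; 5, 1, 2, 2]

Run the Euclidean algorithm, recording each quotient:
927 = 23·40 + 7, so a_0 = 23
40 = 5·7 + 5, so a_1 = 5
7 = 1·5 + 2, so a_2 = 1
5 = 2·2 + 1, so a_3 = 2
2 = 2·1 + 0, so a_4 = 2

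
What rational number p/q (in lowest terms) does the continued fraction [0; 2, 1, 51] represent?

Starting at the tail and folding back:
Start with 51.
1 + 1/(51/1) = 1 + 1/51 = 52/51
2 + 1/(52/51) = 2 + 51/52 = 155/52
0 + 1/(155/52) = 0 + 52/155 = 52/155

52/155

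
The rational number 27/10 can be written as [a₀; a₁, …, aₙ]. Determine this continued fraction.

[2; 1, 2, 3]

Repeatedly divide and take the remainder:
27 = 2·10 + 7, so a_0 = 2
10 = 1·7 + 3, so a_1 = 1
7 = 2·3 + 1, so a_2 = 2
3 = 3·1 + 0, so a_3 = 3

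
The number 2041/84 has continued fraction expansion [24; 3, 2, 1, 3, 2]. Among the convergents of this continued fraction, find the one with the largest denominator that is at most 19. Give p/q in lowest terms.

243/10

List convergents until the denominator exceeds the bound:
a_0 = 24: 24/1  (≤ bound)
a_1 = 3: 73/3  (≤ bound)
a_2 = 2: 170/7  (≤ bound)
a_3 = 1: 243/10  (≤ bound)
a_4 = 3: 899/37  (> 19, stop)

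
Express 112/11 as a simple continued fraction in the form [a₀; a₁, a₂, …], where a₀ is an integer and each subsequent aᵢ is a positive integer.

⌊112/11⌋ = 10, remainder 2
⌊11/2⌋ = 5, remainder 1
⌊2/1⌋ = 2, remainder 0

[10; 5, 2]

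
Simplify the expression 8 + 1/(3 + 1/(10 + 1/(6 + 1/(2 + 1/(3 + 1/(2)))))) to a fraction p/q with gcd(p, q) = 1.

26974/3241

Compute successive convergents:
a_0 = 8: 8/1
a_1 = 3: 25/3
a_2 = 10: 258/31
a_3 = 6: 1573/189
a_4 = 2: 3404/409
a_5 = 3: 11785/1416
a_6 = 2: 26974/3241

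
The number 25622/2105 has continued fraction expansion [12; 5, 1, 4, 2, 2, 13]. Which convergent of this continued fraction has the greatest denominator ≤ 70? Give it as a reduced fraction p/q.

779/64

List convergents until the denominator exceeds the bound:
a_0 = 12: 12/1  (≤ bound)
a_1 = 5: 61/5  (≤ bound)
a_2 = 1: 73/6  (≤ bound)
a_3 = 4: 353/29  (≤ bound)
a_4 = 2: 779/64  (≤ bound)
a_5 = 2: 1911/157  (> 70, stop)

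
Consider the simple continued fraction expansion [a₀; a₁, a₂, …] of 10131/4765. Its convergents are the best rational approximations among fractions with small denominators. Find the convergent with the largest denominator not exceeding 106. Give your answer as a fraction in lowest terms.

219/103

List convergents until the denominator exceeds the bound:
a_0 = 2: 2/1  (≤ bound)
a_1 = 7: 15/7  (≤ bound)
a_2 = 1: 17/8  (≤ bound)
a_3 = 12: 219/103  (≤ bound)
a_4 = 1: 236/111  (> 106, stop)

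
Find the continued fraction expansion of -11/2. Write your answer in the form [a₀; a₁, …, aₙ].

-11 = -6·2 + 1, so a_0 = -6
2 = 2·1 + 0, so a_1 = 2

[-6; 2]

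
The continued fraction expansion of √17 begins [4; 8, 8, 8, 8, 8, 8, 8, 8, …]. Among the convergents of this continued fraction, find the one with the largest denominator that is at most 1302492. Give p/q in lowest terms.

List convergents until the denominator exceeds the bound:
a_0 = 4: 4/1  (≤ bound)
a_1 = 8: 33/8  (≤ bound)
a_2 = 8: 268/65  (≤ bound)
a_3 = 8: 2177/528  (≤ bound)
a_4 = 8: 17684/4289  (≤ bound)
a_5 = 8: 143649/34840  (≤ bound)
a_6 = 8: 1166876/283009  (≤ bound)
a_7 = 8: 9478657/2298912  (> 1302492, stop)

1166876/283009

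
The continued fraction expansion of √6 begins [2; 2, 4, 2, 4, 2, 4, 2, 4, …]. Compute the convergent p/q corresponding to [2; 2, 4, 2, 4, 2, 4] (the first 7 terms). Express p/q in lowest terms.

2158/881

Start with 4.
2 + 1/(4/1) = 2 + 1/4 = 9/4
4 + 1/(9/4) = 4 + 4/9 = 40/9
2 + 1/(40/9) = 2 + 9/40 = 89/40
4 + 1/(89/40) = 4 + 40/89 = 396/89
2 + 1/(396/89) = 2 + 89/396 = 881/396
2 + 1/(881/396) = 2 + 396/881 = 2158/881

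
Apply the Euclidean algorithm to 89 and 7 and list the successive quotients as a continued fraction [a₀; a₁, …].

89 ÷ 7 → quotient 12, remainder 5
7 ÷ 5 → quotient 1, remainder 2
5 ÷ 2 → quotient 2, remainder 1
2 ÷ 1 → quotient 2, remainder 0

[12; 1, 2, 2]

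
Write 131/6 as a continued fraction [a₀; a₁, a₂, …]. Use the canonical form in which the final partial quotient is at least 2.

[21; 1, 5]

Repeatedly divide and take the remainder:
⌊131/6⌋ = 21, remainder 5
⌊6/5⌋ = 1, remainder 1
⌊5/1⌋ = 5, remainder 0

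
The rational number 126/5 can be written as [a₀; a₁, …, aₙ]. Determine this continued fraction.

[25; 5]

Repeatedly divide and take the remainder:
126 = 25·5 + 1, so a_0 = 25
5 = 5·1 + 0, so a_1 = 5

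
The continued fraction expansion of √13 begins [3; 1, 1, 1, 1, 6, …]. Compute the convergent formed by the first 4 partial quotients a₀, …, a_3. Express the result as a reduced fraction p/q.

11/3

Start with 1.
1 + 1/(1/1) = 1 + 1/1 = 2/1
1 + 1/(2/1) = 1 + 1/2 = 3/2
3 + 1/(3/2) = 3 + 2/3 = 11/3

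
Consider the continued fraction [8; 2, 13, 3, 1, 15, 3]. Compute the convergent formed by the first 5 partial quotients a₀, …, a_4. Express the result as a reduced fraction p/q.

Build up convergents one term at a time:
a_0 = 8: 8/1
a_1 = 2: 17/2
a_2 = 13: 229/27
a_3 = 3: 704/83
a_4 = 1: 933/110

933/110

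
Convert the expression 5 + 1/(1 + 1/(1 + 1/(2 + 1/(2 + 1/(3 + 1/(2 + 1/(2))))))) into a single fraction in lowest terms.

1279/229

a_0 = 5: 5/1
a_1 = 1: 6/1
a_2 = 1: 11/2
a_3 = 2: 28/5
a_4 = 2: 67/12
a_5 = 3: 229/41
a_6 = 2: 525/94
a_7 = 2: 1279/229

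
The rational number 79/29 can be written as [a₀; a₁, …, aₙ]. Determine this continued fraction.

[2; 1, 2, 1, 1, 1, 2]

79 = 2·29 + 21, so a_0 = 2
29 = 1·21 + 8, so a_1 = 1
21 = 2·8 + 5, so a_2 = 2
8 = 1·5 + 3, so a_3 = 1
5 = 1·3 + 2, so a_4 = 1
3 = 1·2 + 1, so a_5 = 1
2 = 2·1 + 0, so a_6 = 2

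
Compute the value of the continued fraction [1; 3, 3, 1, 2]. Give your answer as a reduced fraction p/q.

47/36

Start with 2.
1 + 1/(2/1) = 1 + 1/2 = 3/2
3 + 1/(3/2) = 3 + 2/3 = 11/3
3 + 1/(11/3) = 3 + 3/11 = 36/11
1 + 1/(36/11) = 1 + 11/36 = 47/36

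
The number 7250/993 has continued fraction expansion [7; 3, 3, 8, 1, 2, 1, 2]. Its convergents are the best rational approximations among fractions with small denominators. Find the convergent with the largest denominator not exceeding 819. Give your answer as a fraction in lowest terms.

List convergents until the denominator exceeds the bound:
a_0 = 7: 7/1  (≤ bound)
a_1 = 3: 22/3  (≤ bound)
a_2 = 3: 73/10  (≤ bound)
a_3 = 8: 606/83  (≤ bound)
a_4 = 1: 679/93  (≤ bound)
a_5 = 2: 1964/269  (≤ bound)
a_6 = 1: 2643/362  (≤ bound)
a_7 = 2: 7250/993  (> 819, stop)

2643/362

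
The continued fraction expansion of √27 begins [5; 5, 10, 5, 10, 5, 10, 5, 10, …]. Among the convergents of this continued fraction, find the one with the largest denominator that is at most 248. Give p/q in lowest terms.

265/51

a_0 = 5: 5/1  (≤ bound)
a_1 = 5: 26/5  (≤ bound)
a_2 = 10: 265/51  (≤ bound)
a_3 = 5: 1351/260  (> 248, stop)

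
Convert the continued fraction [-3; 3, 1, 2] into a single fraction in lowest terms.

a_0 = -3: -3/1
a_1 = 3: -8/3
a_2 = 1: -11/4
a_3 = 2: -30/11

-30/11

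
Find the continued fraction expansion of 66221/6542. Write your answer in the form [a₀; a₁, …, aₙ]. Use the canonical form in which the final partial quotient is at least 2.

Repeatedly divide and take the remainder:
66221 ÷ 6542 → quotient 10, remainder 801
6542 ÷ 801 → quotient 8, remainder 134
801 ÷ 134 → quotient 5, remainder 131
134 ÷ 131 → quotient 1, remainder 3
131 ÷ 3 → quotient 43, remainder 2
3 ÷ 2 → quotient 1, remainder 1
2 ÷ 1 → quotient 2, remainder 0

[10; 8, 5, 1, 43, 1, 2]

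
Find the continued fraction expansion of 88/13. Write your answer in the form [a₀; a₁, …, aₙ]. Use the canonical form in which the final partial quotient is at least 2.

[6; 1, 3, 3]

88 = 6·13 + 10, so a_0 = 6
13 = 1·10 + 3, so a_1 = 1
10 = 3·3 + 1, so a_2 = 3
3 = 3·1 + 0, so a_3 = 3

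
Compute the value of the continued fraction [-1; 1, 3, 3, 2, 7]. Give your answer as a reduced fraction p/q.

Use the convergent recurrence hₖ = aₖ·hₖ₋₁ + hₖ₋₂ (and likewise for the denominators kₖ):
a_0 = -1: -1/1
a_1 = 1: 0/1
a_2 = 3: -1/4
a_3 = 3: -3/13
a_4 = 2: -7/30
a_5 = 7: -52/223

-52/223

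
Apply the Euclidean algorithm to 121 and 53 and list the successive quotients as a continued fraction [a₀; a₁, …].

⌊121/53⌋ = 2, remainder 15
⌊53/15⌋ = 3, remainder 8
⌊15/8⌋ = 1, remainder 7
⌊8/7⌋ = 1, remainder 1
⌊7/1⌋ = 7, remainder 0

[2; 3, 1, 1, 7]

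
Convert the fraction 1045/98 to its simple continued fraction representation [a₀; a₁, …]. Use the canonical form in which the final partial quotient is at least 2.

[10; 1, 1, 1, 32]

1045 = 10·98 + 65, so a_0 = 10
98 = 1·65 + 33, so a_1 = 1
65 = 1·33 + 32, so a_2 = 1
33 = 1·32 + 1, so a_3 = 1
32 = 32·1 + 0, so a_4 = 32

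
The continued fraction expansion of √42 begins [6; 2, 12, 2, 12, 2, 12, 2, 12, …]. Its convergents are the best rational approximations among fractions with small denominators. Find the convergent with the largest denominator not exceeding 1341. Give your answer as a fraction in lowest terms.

4206/649

a_0 = 6: 6/1  (≤ bound)
a_1 = 2: 13/2  (≤ bound)
a_2 = 12: 162/25  (≤ bound)
a_3 = 2: 337/52  (≤ bound)
a_4 = 12: 4206/649  (≤ bound)
a_5 = 2: 8749/1350  (> 1341, stop)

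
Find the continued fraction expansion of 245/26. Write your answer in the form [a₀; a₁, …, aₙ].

245 ÷ 26 → quotient 9, remainder 11
26 ÷ 11 → quotient 2, remainder 4
11 ÷ 4 → quotient 2, remainder 3
4 ÷ 3 → quotient 1, remainder 1
3 ÷ 1 → quotient 3, remainder 0

[9; 2, 2, 1, 3]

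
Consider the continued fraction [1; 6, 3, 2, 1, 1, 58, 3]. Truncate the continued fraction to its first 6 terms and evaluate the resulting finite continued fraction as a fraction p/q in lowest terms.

124/107

Compute successive convergents:
a_0 = 1: 1/1
a_1 = 6: 7/6
a_2 = 3: 22/19
a_3 = 2: 51/44
a_4 = 1: 73/63
a_5 = 1: 124/107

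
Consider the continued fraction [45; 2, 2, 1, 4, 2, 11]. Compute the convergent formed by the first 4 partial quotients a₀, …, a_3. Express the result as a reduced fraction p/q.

Starting at the tail and folding back:
Start with 1.
2 + 1/(1/1) = 2 + 1/1 = 3/1
2 + 1/(3/1) = 2 + 1/3 = 7/3
45 + 1/(7/3) = 45 + 3/7 = 318/7

318/7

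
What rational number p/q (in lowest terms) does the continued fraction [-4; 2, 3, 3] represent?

a_0 = -4: -4/1
a_1 = 2: -7/2
a_2 = 3: -25/7
a_3 = 3: -82/23

-82/23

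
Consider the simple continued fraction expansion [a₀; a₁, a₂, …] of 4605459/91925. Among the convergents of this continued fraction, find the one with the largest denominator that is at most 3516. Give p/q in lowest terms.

List convergents until the denominator exceeds the bound:
a_0 = 50: 50/1  (≤ bound)
a_1 = 9: 451/9  (≤ bound)
a_2 = 1: 501/10  (≤ bound)
a_3 = 54: 27505/549  (≤ bound)
a_4 = 1: 28006/559  (≤ bound)
a_5 = 4: 139529/2785  (≤ bound)
a_6 = 3: 446593/8914  (> 3516, stop)

139529/2785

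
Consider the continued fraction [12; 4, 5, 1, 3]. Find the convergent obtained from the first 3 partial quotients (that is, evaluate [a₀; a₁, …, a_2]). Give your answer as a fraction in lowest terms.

257/21

Start with 5.
4 + 1/(5/1) = 4 + 1/5 = 21/5
12 + 1/(21/5) = 12 + 5/21 = 257/21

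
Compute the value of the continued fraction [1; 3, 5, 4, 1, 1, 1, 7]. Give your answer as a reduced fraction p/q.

Compute successive convergents:
a_0 = 1: 1/1
a_1 = 3: 4/3
a_2 = 5: 21/16
a_3 = 4: 88/67
a_4 = 1: 109/83
a_5 = 1: 197/150
a_6 = 1: 306/233
a_7 = 7: 2339/1781

2339/1781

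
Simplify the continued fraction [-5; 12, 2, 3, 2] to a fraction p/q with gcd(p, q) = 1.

Compute successive convergents:
a_0 = -5: -5/1
a_1 = 12: -59/12
a_2 = 2: -123/25
a_3 = 3: -428/87
a_4 = 2: -979/199

-979/199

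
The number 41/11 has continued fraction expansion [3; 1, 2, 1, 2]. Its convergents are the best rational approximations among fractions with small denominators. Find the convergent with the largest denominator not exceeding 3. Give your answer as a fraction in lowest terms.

List convergents until the denominator exceeds the bound:
a_0 = 3: 3/1  (≤ bound)
a_1 = 1: 4/1  (≤ bound)
a_2 = 2: 11/3  (≤ bound)
a_3 = 1: 15/4  (> 3, stop)

11/3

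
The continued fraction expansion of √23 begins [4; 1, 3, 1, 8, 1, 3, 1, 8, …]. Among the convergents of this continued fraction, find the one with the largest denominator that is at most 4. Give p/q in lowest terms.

19/4

List convergents until the denominator exceeds the bound:
a_0 = 4: 4/1  (≤ bound)
a_1 = 1: 5/1  (≤ bound)
a_2 = 3: 19/4  (≤ bound)
a_3 = 1: 24/5  (> 4, stop)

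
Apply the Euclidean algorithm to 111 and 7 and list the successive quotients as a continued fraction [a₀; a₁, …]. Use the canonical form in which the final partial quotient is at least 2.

[15; 1, 6]

Run the Euclidean algorithm, recording each quotient:
111 ÷ 7 → quotient 15, remainder 6
7 ÷ 6 → quotient 1, remainder 1
6 ÷ 1 → quotient 6, remainder 0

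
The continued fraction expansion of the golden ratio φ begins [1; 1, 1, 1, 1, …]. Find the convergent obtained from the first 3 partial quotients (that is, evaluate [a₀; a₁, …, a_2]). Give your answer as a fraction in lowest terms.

3/2

Compute successive convergents:
a_0 = 1: 1/1
a_1 = 1: 2/1
a_2 = 1: 3/2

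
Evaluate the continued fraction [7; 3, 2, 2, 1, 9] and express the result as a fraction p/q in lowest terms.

Build up convergents one term at a time:
a_0 = 7: 7/1
a_1 = 3: 22/3
a_2 = 2: 51/7
a_3 = 2: 124/17
a_4 = 1: 175/24
a_5 = 9: 1699/233

1699/233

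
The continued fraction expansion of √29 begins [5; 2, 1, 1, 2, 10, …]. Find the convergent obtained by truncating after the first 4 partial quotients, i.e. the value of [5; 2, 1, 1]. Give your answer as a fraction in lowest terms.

Build up convergents one term at a time:
a_0 = 5: 5/1
a_1 = 2: 11/2
a_2 = 1: 16/3
a_3 = 1: 27/5

27/5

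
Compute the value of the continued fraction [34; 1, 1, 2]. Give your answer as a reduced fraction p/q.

173/5

Start with 2.
1 + 1/(2/1) = 1 + 1/2 = 3/2
1 + 1/(3/2) = 1 + 2/3 = 5/3
34 + 1/(5/3) = 34 + 3/5 = 173/5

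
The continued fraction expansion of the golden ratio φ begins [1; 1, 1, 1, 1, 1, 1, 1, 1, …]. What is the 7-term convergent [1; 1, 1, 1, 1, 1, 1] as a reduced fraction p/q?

21/13

Start with 1.
1 + 1/(1/1) = 1 + 1/1 = 2/1
1 + 1/(2/1) = 1 + 1/2 = 3/2
1 + 1/(3/2) = 1 + 2/3 = 5/3
1 + 1/(5/3) = 1 + 3/5 = 8/5
1 + 1/(8/5) = 1 + 5/8 = 13/8
1 + 1/(13/8) = 1 + 8/13 = 21/13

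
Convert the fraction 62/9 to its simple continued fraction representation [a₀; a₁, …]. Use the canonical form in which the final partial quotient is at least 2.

⌊62/9⌋ = 6, remainder 8
⌊9/8⌋ = 1, remainder 1
⌊8/1⌋ = 8, remainder 0

[6; 1, 8]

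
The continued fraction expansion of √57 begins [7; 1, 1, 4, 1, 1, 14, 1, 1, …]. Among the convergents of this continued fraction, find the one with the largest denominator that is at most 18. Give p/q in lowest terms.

a_0 = 7: 7/1  (≤ bound)
a_1 = 1: 8/1  (≤ bound)
a_2 = 1: 15/2  (≤ bound)
a_3 = 4: 68/9  (≤ bound)
a_4 = 1: 83/11  (≤ bound)
a_5 = 1: 151/20  (> 18, stop)

83/11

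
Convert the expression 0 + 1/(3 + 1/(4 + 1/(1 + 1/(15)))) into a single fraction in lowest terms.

79/253

Starting at the tail and folding back:
Start with 15.
1 + 1/(15/1) = 1 + 1/15 = 16/15
4 + 1/(16/15) = 4 + 15/16 = 79/16
3 + 1/(79/16) = 3 + 16/79 = 253/79
0 + 1/(253/79) = 0 + 79/253 = 79/253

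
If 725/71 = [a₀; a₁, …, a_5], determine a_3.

2

⌊725/71⌋ = 10, remainder 15
⌊71/15⌋ = 4, remainder 11
⌊15/11⌋ = 1, remainder 4
⌊11/4⌋ = 2, remainder 3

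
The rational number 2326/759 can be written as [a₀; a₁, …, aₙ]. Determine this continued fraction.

[3; 15, 2, 24]

Apply division with remainder until the remainder is 0:
⌊2326/759⌋ = 3, remainder 49
⌊759/49⌋ = 15, remainder 24
⌊49/24⌋ = 2, remainder 1
⌊24/1⌋ = 24, remainder 0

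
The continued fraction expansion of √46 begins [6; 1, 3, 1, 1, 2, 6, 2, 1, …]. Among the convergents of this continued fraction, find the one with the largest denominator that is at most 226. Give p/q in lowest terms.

997/147

List convergents until the denominator exceeds the bound:
a_0 = 6: 6/1  (≤ bound)
a_1 = 1: 7/1  (≤ bound)
a_2 = 3: 27/4  (≤ bound)
a_3 = 1: 34/5  (≤ bound)
a_4 = 1: 61/9  (≤ bound)
a_5 = 2: 156/23  (≤ bound)
a_6 = 6: 997/147  (≤ bound)
a_7 = 2: 2150/317  (> 226, stop)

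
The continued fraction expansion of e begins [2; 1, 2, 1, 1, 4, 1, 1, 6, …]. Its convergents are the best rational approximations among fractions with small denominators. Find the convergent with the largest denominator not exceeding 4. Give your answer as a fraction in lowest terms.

11/4

List convergents until the denominator exceeds the bound:
a_0 = 2: 2/1  (≤ bound)
a_1 = 1: 3/1  (≤ bound)
a_2 = 2: 8/3  (≤ bound)
a_3 = 1: 11/4  (≤ bound)
a_4 = 1: 19/7  (> 4, stop)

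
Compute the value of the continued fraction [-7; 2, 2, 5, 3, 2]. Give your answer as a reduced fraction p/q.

-1312/199

a_0 = -7: -7/1
a_1 = 2: -13/2
a_2 = 2: -33/5
a_3 = 5: -178/27
a_4 = 3: -567/86
a_5 = 2: -1312/199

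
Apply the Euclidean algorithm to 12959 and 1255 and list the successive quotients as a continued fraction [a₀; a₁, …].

⌊12959/1255⌋ = 10, remainder 409
⌊1255/409⌋ = 3, remainder 28
⌊409/28⌋ = 14, remainder 17
⌊28/17⌋ = 1, remainder 11
⌊17/11⌋ = 1, remainder 6
⌊11/6⌋ = 1, remainder 5
⌊6/5⌋ = 1, remainder 1
⌊5/1⌋ = 5, remainder 0

[10; 3, 14, 1, 1, 1, 1, 5]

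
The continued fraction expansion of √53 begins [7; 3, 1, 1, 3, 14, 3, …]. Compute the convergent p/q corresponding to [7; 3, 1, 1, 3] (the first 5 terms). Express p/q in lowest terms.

182/25

Collapse the nested fraction from the inside out:
Start with 3.
1 + 1/(3/1) = 1 + 1/3 = 4/3
1 + 1/(4/3) = 1 + 3/4 = 7/4
3 + 1/(7/4) = 3 + 4/7 = 25/7
7 + 1/(25/7) = 7 + 7/25 = 182/25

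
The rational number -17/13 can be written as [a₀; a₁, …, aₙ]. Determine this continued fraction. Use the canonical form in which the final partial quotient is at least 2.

[-2; 1, 2, 4]

-17 = -2·13 + 9, so a_0 = -2
13 = 1·9 + 4, so a_1 = 1
9 = 2·4 + 1, so a_2 = 2
4 = 4·1 + 0, so a_3 = 4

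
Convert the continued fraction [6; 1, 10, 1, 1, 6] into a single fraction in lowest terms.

1037/150

Start with 6.
1 + 1/(6/1) = 1 + 1/6 = 7/6
1 + 1/(7/6) = 1 + 6/7 = 13/7
10 + 1/(13/7) = 10 + 7/13 = 137/13
1 + 1/(137/13) = 1 + 13/137 = 150/137
6 + 1/(150/137) = 6 + 137/150 = 1037/150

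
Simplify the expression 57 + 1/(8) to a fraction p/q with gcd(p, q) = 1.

457/8

Build up convergents one term at a time:
a_0 = 57: 57/1
a_1 = 8: 457/8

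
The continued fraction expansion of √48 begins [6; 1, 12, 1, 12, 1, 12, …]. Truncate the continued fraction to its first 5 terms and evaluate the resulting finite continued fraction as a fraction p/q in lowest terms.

1254/181

a_0 = 6: 6/1
a_1 = 1: 7/1
a_2 = 12: 90/13
a_3 = 1: 97/14
a_4 = 12: 1254/181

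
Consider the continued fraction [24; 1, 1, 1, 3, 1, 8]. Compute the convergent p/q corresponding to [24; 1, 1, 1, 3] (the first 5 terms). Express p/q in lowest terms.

a_0 = 24: 24/1
a_1 = 1: 25/1
a_2 = 1: 49/2
a_3 = 1: 74/3
a_4 = 3: 271/11

271/11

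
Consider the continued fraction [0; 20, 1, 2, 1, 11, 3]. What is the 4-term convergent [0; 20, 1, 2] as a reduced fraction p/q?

3/62

Start with 2.
1 + 1/(2/1) = 1 + 1/2 = 3/2
20 + 1/(3/2) = 20 + 2/3 = 62/3
0 + 1/(62/3) = 0 + 3/62 = 3/62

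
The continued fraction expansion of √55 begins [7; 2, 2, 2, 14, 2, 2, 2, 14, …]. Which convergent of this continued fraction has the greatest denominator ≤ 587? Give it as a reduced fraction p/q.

List convergents until the denominator exceeds the bound:
a_0 = 7: 7/1  (≤ bound)
a_1 = 2: 15/2  (≤ bound)
a_2 = 2: 37/5  (≤ bound)
a_3 = 2: 89/12  (≤ bound)
a_4 = 14: 1283/173  (≤ bound)
a_5 = 2: 2655/358  (≤ bound)
a_6 = 2: 6593/889  (> 587, stop)

2655/358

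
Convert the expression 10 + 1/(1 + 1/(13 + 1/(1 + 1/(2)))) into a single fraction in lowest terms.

481/44

Compute successive convergents:
a_0 = 10: 10/1
a_1 = 1: 11/1
a_2 = 13: 153/14
a_3 = 1: 164/15
a_4 = 2: 481/44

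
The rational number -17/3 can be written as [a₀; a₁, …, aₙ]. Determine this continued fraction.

[-6; 3]

⌊-17/3⌋ = -6, remainder 1
⌊3/1⌋ = 3, remainder 0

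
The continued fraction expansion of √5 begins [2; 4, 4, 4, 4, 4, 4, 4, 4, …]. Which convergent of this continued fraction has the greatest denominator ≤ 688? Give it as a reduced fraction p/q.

a_0 = 2: 2/1  (≤ bound)
a_1 = 4: 9/4  (≤ bound)
a_2 = 4: 38/17  (≤ bound)
a_3 = 4: 161/72  (≤ bound)
a_4 = 4: 682/305  (≤ bound)
a_5 = 4: 2889/1292  (> 688, stop)

682/305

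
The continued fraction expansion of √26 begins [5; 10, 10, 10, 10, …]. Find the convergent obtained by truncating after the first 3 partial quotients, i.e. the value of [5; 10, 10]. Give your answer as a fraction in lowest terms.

Compute successive convergents:
a_0 = 5: 5/1
a_1 = 10: 51/10
a_2 = 10: 515/101

515/101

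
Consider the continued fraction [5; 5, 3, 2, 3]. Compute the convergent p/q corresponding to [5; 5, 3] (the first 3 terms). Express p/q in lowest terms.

83/16

Work from the innermost term outward:
Start with 3.
5 + 1/(3/1) = 5 + 1/3 = 16/3
5 + 1/(16/3) = 5 + 3/16 = 83/16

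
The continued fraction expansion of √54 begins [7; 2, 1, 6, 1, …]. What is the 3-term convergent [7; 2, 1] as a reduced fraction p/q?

Use the convergent recurrence hₖ = aₖ·hₖ₋₁ + hₖ₋₂ (and likewise for the denominators kₖ):
a_0 = 7: 7/1
a_1 = 2: 15/2
a_2 = 1: 22/3

22/3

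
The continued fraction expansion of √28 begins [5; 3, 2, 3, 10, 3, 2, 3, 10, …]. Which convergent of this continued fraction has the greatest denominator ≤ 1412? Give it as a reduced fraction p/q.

4048/765

List convergents until the denominator exceeds the bound:
a_0 = 5: 5/1  (≤ bound)
a_1 = 3: 16/3  (≤ bound)
a_2 = 2: 37/7  (≤ bound)
a_3 = 3: 127/24  (≤ bound)
a_4 = 10: 1307/247  (≤ bound)
a_5 = 3: 4048/765  (≤ bound)
a_6 = 2: 9403/1777  (> 1412, stop)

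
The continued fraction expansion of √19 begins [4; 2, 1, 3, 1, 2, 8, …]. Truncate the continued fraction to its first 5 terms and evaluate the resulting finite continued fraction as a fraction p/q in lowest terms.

61/14

a_0 = 4: 4/1
a_1 = 2: 9/2
a_2 = 1: 13/3
a_3 = 3: 48/11
a_4 = 1: 61/14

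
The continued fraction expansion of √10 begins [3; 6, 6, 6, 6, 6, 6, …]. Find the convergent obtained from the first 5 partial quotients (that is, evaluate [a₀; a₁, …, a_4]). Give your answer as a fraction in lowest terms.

Start with 6.
6 + 1/(6/1) = 6 + 1/6 = 37/6
6 + 1/(37/6) = 6 + 6/37 = 228/37
6 + 1/(228/37) = 6 + 37/228 = 1405/228
3 + 1/(1405/228) = 3 + 228/1405 = 4443/1405

4443/1405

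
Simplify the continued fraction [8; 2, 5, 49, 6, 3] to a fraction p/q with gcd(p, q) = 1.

87185/10312

Start with 3.
6 + 1/(3/1) = 6 + 1/3 = 19/3
49 + 1/(19/3) = 49 + 3/19 = 934/19
5 + 1/(934/19) = 5 + 19/934 = 4689/934
2 + 1/(4689/934) = 2 + 934/4689 = 10312/4689
8 + 1/(10312/4689) = 8 + 4689/10312 = 87185/10312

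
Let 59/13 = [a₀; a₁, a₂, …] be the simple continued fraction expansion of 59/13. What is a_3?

Run the Euclidean algorithm, recording each quotient:
59 = 4·13 + 7, so a_0 = 4
13 = 1·7 + 6, so a_1 = 1
7 = 1·6 + 1, so a_2 = 1
6 = 6·1 + 0, so a_3 = 6

6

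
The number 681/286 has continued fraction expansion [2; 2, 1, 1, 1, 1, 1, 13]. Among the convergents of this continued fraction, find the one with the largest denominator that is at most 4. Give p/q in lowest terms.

a_0 = 2: 2/1  (≤ bound)
a_1 = 2: 5/2  (≤ bound)
a_2 = 1: 7/3  (≤ bound)
a_3 = 1: 12/5  (> 4, stop)

7/3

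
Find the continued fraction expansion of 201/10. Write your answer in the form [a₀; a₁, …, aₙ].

[20; 10]

⌊201/10⌋ = 20, remainder 1
⌊10/1⌋ = 10, remainder 0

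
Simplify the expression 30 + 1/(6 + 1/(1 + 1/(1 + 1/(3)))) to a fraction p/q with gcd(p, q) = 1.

1387/46

Use the convergent recurrence hₖ = aₖ·hₖ₋₁ + hₖ₋₂ (and likewise for the denominators kₖ):
a_0 = 30: 30/1
a_1 = 6: 181/6
a_2 = 1: 211/7
a_3 = 1: 392/13
a_4 = 3: 1387/46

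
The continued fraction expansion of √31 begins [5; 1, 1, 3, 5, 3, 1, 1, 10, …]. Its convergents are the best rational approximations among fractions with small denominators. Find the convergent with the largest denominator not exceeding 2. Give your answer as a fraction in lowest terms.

List convergents until the denominator exceeds the bound:
a_0 = 5: 5/1  (≤ bound)
a_1 = 1: 6/1  (≤ bound)
a_2 = 1: 11/2  (≤ bound)
a_3 = 3: 39/7  (> 2, stop)

11/2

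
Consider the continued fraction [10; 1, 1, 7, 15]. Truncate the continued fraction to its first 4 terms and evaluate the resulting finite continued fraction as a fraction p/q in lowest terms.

Starting at the tail and folding back:
Start with 7.
1 + 1/(7/1) = 1 + 1/7 = 8/7
1 + 1/(8/7) = 1 + 7/8 = 15/8
10 + 1/(15/8) = 10 + 8/15 = 158/15

158/15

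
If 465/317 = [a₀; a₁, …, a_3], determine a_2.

Run the Euclidean algorithm, recording each quotient:
⌊465/317⌋ = 1, remainder 148
⌊317/148⌋ = 2, remainder 21
⌊148/21⌋ = 7, remainder 1

7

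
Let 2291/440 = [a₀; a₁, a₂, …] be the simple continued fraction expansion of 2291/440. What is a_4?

⌊2291/440⌋ = 5, remainder 91
⌊440/91⌋ = 4, remainder 76
⌊91/76⌋ = 1, remainder 15
⌊76/15⌋ = 5, remainder 1
⌊15/1⌋ = 15, remainder 0

15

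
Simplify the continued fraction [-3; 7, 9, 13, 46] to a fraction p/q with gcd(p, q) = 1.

-110537/38658

Start with 46.
13 + 1/(46/1) = 13 + 1/46 = 599/46
9 + 1/(599/46) = 9 + 46/599 = 5437/599
7 + 1/(5437/599) = 7 + 599/5437 = 38658/5437
-3 + 1/(38658/5437) = -3 + 5437/38658 = -110537/38658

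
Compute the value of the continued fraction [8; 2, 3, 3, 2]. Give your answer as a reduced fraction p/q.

a_0 = 8: 8/1
a_1 = 2: 17/2
a_2 = 3: 59/7
a_3 = 3: 194/23
a_4 = 2: 447/53

447/53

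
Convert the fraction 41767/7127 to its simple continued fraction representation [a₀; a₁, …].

⌊41767/7127⌋ = 5, remainder 6132
⌊7127/6132⌋ = 1, remainder 995
⌊6132/995⌋ = 6, remainder 162
⌊995/162⌋ = 6, remainder 23
⌊162/23⌋ = 7, remainder 1
⌊23/1⌋ = 23, remainder 0

[5; 1, 6, 6, 7, 23]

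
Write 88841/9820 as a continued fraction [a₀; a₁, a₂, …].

[9; 21, 3, 3, 6, 3, 2]

⌊88841/9820⌋ = 9, remainder 461
⌊9820/461⌋ = 21, remainder 139
⌊461/139⌋ = 3, remainder 44
⌊139/44⌋ = 3, remainder 7
⌊44/7⌋ = 6, remainder 2
⌊7/2⌋ = 3, remainder 1
⌊2/1⌋ = 2, remainder 0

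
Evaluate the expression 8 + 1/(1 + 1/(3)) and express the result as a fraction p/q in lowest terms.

35/4

Use the convergent recurrence hₖ = aₖ·hₖ₋₁ + hₖ₋₂ (and likewise for the denominators kₖ):
a_0 = 8: 8/1
a_1 = 1: 9/1
a_2 = 3: 35/4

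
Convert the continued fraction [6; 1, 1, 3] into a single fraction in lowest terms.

Compute successive convergents:
a_0 = 6: 6/1
a_1 = 1: 7/1
a_2 = 1: 13/2
a_3 = 3: 46/7

46/7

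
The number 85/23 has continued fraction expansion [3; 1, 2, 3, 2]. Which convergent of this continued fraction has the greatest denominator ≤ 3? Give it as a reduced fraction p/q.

a_0 = 3: 3/1  (≤ bound)
a_1 = 1: 4/1  (≤ bound)
a_2 = 2: 11/3  (≤ bound)
a_3 = 3: 37/10  (> 3, stop)

11/3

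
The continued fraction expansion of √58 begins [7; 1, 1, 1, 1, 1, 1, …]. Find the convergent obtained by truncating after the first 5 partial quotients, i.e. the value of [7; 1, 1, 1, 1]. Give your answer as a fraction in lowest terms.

38/5

Start with 1.
1 + 1/(1/1) = 1 + 1/1 = 2/1
1 + 1/(2/1) = 1 + 1/2 = 3/2
1 + 1/(3/2) = 1 + 2/3 = 5/3
7 + 1/(5/3) = 7 + 3/5 = 38/5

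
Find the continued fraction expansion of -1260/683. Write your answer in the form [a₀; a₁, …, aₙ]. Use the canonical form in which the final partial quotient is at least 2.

⌊-1260/683⌋ = -2, remainder 106
⌊683/106⌋ = 6, remainder 47
⌊106/47⌋ = 2, remainder 12
⌊47/12⌋ = 3, remainder 11
⌊12/11⌋ = 1, remainder 1
⌊11/1⌋ = 11, remainder 0

[-2; 6, 2, 3, 1, 11]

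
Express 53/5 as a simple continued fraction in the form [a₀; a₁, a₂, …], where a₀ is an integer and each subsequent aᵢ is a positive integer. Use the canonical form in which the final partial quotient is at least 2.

Apply division with remainder until the remainder is 0:
⌊53/5⌋ = 10, remainder 3
⌊5/3⌋ = 1, remainder 2
⌊3/2⌋ = 1, remainder 1
⌊2/1⌋ = 2, remainder 0

[10; 1, 1, 2]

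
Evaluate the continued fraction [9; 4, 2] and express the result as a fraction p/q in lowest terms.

Starting at the tail and folding back:
Start with 2.
4 + 1/(2/1) = 4 + 1/2 = 9/2
9 + 1/(9/2) = 9 + 2/9 = 83/9

83/9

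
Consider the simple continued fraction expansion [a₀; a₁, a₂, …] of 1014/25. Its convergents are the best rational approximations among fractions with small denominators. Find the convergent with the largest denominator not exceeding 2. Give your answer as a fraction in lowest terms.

81/2

a_0 = 40: 40/1  (≤ bound)
a_1 = 1: 41/1  (≤ bound)
a_2 = 1: 81/2  (≤ bound)
a_3 = 3: 284/7  (> 2, stop)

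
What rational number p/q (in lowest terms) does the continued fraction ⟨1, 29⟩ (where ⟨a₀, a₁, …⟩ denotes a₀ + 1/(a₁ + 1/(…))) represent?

30/29

Start with 29.
1 + 1/(29/1) = 1 + 1/29 = 30/29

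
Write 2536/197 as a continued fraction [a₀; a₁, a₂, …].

2536 ÷ 197 → quotient 12, remainder 172
197 ÷ 172 → quotient 1, remainder 25
172 ÷ 25 → quotient 6, remainder 22
25 ÷ 22 → quotient 1, remainder 3
22 ÷ 3 → quotient 7, remainder 1
3 ÷ 1 → quotient 3, remainder 0

[12; 1, 6, 1, 7, 3]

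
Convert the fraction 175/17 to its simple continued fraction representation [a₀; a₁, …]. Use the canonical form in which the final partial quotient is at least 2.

[10; 3, 2, 2]

Repeatedly divide and take the remainder:
175 = 10·17 + 5, so a_0 = 10
17 = 3·5 + 2, so a_1 = 3
5 = 2·2 + 1, so a_2 = 2
2 = 2·1 + 0, so a_3 = 2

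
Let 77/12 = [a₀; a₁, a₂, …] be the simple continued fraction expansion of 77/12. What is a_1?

Repeatedly divide and take the remainder:
77 ÷ 12 → quotient 6, remainder 5
12 ÷ 5 → quotient 2, remainder 2

2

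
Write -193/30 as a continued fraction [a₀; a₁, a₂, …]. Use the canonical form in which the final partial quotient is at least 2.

[-7; 1, 1, 3, 4]

-193 ÷ 30 → quotient -7, remainder 17
30 ÷ 17 → quotient 1, remainder 13
17 ÷ 13 → quotient 1, remainder 4
13 ÷ 4 → quotient 3, remainder 1
4 ÷ 1 → quotient 4, remainder 0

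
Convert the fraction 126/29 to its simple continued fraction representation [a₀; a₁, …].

⌊126/29⌋ = 4, remainder 10
⌊29/10⌋ = 2, remainder 9
⌊10/9⌋ = 1, remainder 1
⌊9/1⌋ = 9, remainder 0

[4; 2, 1, 9]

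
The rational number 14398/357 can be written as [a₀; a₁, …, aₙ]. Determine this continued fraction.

14398 ÷ 357 → quotient 40, remainder 118
357 ÷ 118 → quotient 3, remainder 3
118 ÷ 3 → quotient 39, remainder 1
3 ÷ 1 → quotient 3, remainder 0

[40; 3, 39, 3]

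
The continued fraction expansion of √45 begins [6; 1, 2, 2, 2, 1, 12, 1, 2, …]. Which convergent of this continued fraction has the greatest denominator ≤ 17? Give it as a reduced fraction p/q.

List convergents until the denominator exceeds the bound:
a_0 = 6: 6/1  (≤ bound)
a_1 = 1: 7/1  (≤ bound)
a_2 = 2: 20/3  (≤ bound)
a_3 = 2: 47/7  (≤ bound)
a_4 = 2: 114/17  (≤ bound)
a_5 = 1: 161/24  (> 17, stop)

114/17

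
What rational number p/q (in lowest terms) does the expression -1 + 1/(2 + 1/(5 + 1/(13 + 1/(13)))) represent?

-1033/1896

Start with 13.
13 + 1/(13/1) = 13 + 1/13 = 170/13
5 + 1/(170/13) = 5 + 13/170 = 863/170
2 + 1/(863/170) = 2 + 170/863 = 1896/863
-1 + 1/(1896/863) = -1 + 863/1896 = -1033/1896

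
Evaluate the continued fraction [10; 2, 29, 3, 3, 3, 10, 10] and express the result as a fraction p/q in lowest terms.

Compute successive convergents:
a_0 = 10: 10/1
a_1 = 2: 21/2
a_2 = 29: 619/59
a_3 = 3: 1878/179
a_4 = 3: 6253/596
a_5 = 3: 20637/1967
a_6 = 10: 212623/20266
a_7 = 10: 2146867/204627

2146867/204627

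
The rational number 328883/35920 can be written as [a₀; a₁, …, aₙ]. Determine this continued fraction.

328883 = 9·35920 + 5603, so a_0 = 9
35920 = 6·5603 + 2302, so a_1 = 6
5603 = 2·2302 + 999, so a_2 = 2
2302 = 2·999 + 304, so a_3 = 2
999 = 3·304 + 87, so a_4 = 3
304 = 3·87 + 43, so a_5 = 3
87 = 2·43 + 1, so a_6 = 2
43 = 43·1 + 0, so a_7 = 43

[9; 6, 2, 2, 3, 3, 2, 43]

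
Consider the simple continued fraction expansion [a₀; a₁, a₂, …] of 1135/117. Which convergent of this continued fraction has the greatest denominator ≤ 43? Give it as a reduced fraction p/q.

a_0 = 9: 9/1  (≤ bound)
a_1 = 1: 10/1  (≤ bound)
a_2 = 2: 29/3  (≤ bound)
a_3 = 2: 68/7  (≤ bound)
a_4 = 1: 97/10  (≤ bound)
a_5 = 11: 1135/117  (> 43, stop)

97/10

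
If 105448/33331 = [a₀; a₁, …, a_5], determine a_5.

Run the Euclidean algorithm, recording each quotient:
105448 = 3·33331 + 5455, so a_0 = 3
33331 = 6·5455 + 601, so a_1 = 6
5455 = 9·601 + 46, so a_2 = 9
601 = 13·46 + 3, so a_3 = 13
46 = 15·3 + 1, so a_4 = 15
3 = 3·1 + 0, so a_5 = 3

3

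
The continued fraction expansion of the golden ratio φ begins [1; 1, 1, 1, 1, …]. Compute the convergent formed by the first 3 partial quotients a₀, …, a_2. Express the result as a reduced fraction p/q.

3/2

Use the convergent recurrence hₖ = aₖ·hₖ₋₁ + hₖ₋₂ (and likewise for the denominators kₖ):
a_0 = 1: 1/1
a_1 = 1: 2/1
a_2 = 1: 3/2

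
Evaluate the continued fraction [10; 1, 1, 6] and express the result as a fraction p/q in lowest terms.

137/13

Compute successive convergents:
a_0 = 10: 10/1
a_1 = 1: 11/1
a_2 = 1: 21/2
a_3 = 6: 137/13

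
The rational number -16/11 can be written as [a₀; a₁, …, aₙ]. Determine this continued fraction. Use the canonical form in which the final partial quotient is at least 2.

⌊-16/11⌋ = -2, remainder 6
⌊11/6⌋ = 1, remainder 5
⌊6/5⌋ = 1, remainder 1
⌊5/1⌋ = 5, remainder 0

[-2; 1, 1, 5]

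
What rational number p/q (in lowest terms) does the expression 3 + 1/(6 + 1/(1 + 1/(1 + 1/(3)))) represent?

145/46

Start with 3.
1 + 1/(3/1) = 1 + 1/3 = 4/3
1 + 1/(4/3) = 1 + 3/4 = 7/4
6 + 1/(7/4) = 6 + 4/7 = 46/7
3 + 1/(46/7) = 3 + 7/46 = 145/46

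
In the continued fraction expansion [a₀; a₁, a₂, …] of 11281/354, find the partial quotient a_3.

11281 = 31·354 + 307, so a_0 = 31
354 = 1·307 + 47, so a_1 = 1
307 = 6·47 + 25, so a_2 = 6
47 = 1·25 + 22, so a_3 = 1

1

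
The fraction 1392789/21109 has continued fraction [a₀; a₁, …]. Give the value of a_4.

3

Repeatedly divide and take the remainder:
1392789 = 65·21109 + 20704, so a_0 = 65
21109 = 1·20704 + 405, so a_1 = 1
20704 = 51·405 + 49, so a_2 = 51
405 = 8·49 + 13, so a_3 = 8
49 = 3·13 + 10, so a_4 = 3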